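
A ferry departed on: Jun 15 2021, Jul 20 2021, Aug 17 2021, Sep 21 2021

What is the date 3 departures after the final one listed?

Dec 21 2021

These are Tuesdays at 28- or 35-day spacing (35, 28, 35).
The pattern: 3rd Tuesday of the month.
3rd Tuesday of October 2021: Oct 19 2021.
November 2021 — 3rd Tuesday is Nov 16 2021.
December 2021 — 3rd Tuesday is Dec 21 2021.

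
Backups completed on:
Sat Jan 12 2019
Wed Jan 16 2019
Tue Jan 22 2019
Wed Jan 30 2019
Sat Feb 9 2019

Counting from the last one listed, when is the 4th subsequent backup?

Wed Apr 10 2019

Intervals are 4, 6, 8, 10 days — an arithmetic progression with common difference 2.
Next gap: 12 days. Sat Feb 9 2019 + 12 days = Thu Feb 21 2019.
Next gap: 14 days. Thu Feb 21 2019 + 14 days = Thu Mar 7 2019.
Next gap: 16 days. Thu Mar 7 2019 + 16 days = Sat Mar 23 2019.
Next gap: 18 days. Sat Mar 23 2019 + 18 days = Wed Apr 10 2019.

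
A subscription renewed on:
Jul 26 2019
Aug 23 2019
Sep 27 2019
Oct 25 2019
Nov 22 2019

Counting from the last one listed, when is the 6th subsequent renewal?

May 22 2020

These are Fridays at 28- or 35-day spacing (28, 35, 28, 28).
The pattern: 4th Friday of the month.
4th Friday of December 2019: Dec 27 2019.
4th Friday of January 2020: Jan 24 2020.
February 2020 — 4th Friday is Feb 28 2020.
March 2020 — 4th Friday is Mar 27 2020.
April 2020 — 4th Friday is Apr 24 2020.
4th Friday of May 2020: May 22 2020.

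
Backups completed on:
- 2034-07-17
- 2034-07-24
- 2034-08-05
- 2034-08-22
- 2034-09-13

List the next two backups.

The spacing grows by 5 each time: 7, 12, 17, 22 days.
Next gap: 27 days. 2034-09-13 + 27 days = 2034-10-10.
Next gap: 32 days. 2034-10-10 + 32 days = 2034-11-11.

2034-10-10, 2034-11-11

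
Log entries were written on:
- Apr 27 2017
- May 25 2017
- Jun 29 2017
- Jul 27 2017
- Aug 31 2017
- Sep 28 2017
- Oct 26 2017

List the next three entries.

These are Thursdays with 28, 35, 28, 35, 28, 28-day gaps.
Each is the final Thursday of its month — Jun 29 2017 is past the 28th, so '4th Thursday' doesn't fit.
November 2017 ends with Thursday Nov 30 2017.
Last Thursday of December 2017: Dec 28 2017.
January 2018 ends with Thursday Jan 25 2018.

Nov 30 2017, Dec 28 2017, Jan 25 2018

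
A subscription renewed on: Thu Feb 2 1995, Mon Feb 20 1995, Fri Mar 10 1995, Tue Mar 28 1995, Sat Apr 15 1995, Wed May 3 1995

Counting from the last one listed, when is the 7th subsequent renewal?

Gaps between consecutive events: 18, 18, 18, 18, 18 days — a constant 18-day interval.
Wed May 3 1995 + 18 days = Sun May 21 1995.
Sun May 21 1995 + 18 days = Thu Jun 8 1995.
Thu Jun 8 1995 + 18 days = Mon Jun 26 1995.
Mon Jun 26 1995 + 18 days = Fri Jul 14 1995.
Fri Jul 14 1995 + 18 days = Tue Aug 1 1995.
Tue Aug 1 1995 + 18 days = Sat Aug 19 1995.
Sat Aug 19 1995 + 18 days = Wed Sep 6 1995.

Wed Sep 6 1995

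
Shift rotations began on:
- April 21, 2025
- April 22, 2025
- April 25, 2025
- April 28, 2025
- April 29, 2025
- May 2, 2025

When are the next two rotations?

May 5, 2025; May 6, 2025

Every event lands on a Monday or Tuesday or Friday (gaps cycle 1, 3, 3, 1, 3).
So the schedule is: every Monday, Tuesday and Friday.
The following Monday is May 5, 2025.
Next Tuesday: May 6, 2025.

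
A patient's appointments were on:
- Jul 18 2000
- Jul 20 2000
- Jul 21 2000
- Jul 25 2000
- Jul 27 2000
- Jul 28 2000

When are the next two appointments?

The gap pattern 2, 1, 4, 2, 1 repeats every 3 events.
These are the Tuesdays, Thursdays and Fridays of each week.
Next Tuesday: Aug 1 2000.
The following Thursday is Aug 3 2000.

Aug 1 2000, Aug 3 2000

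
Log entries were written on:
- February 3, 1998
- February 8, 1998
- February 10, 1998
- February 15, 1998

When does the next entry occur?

February 17, 1998

Gaps: 5, 2, 5 days — not constant, but cyclic with period 2.
The events fall on every Tuesday and Sunday.
The following Tuesday is February 17, 1998.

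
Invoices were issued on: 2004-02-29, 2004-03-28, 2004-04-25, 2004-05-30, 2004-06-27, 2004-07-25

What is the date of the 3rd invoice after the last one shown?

These are Sundays with 28, 28, 35, 28, 28-day gaps.
Each is the final Sunday of its month — 2004-02-29 is past the 28th, so '4th Sunday' doesn't fit.
Last Sunday of August 2004: 2004-08-29.
September 2004 ends with Sunday 2004-09-26.
October 2004 ends with Sunday 2004-10-31.

2004-10-31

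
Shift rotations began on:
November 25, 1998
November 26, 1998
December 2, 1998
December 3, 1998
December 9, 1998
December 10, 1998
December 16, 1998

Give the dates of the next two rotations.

The gap pattern 1, 6, 1, 6, 1, 6 repeats every 2 events.
These are the Wednesdays and Thursdays of each week.
The following Thursday is December 17, 1998.
The following Wednesday is December 23, 1998.

December 17, 1998; December 23, 1998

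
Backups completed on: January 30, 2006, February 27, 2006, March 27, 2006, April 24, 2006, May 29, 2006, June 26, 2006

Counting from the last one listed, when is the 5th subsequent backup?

November 27, 2006

Every date is a Monday; gaps 28, 28, 28, 35, 28 days.
Each is the last Monday of its month (at least one falls on the 29th or later, ruling out '4th Monday').
July 2006 ends with Monday July 31, 2006.
Last Monday of August 2006: August 28, 2006.
September 2006 ends with Monday September 25, 2006.
Last Monday of October 2006: October 30, 2006.
Last Monday of November 2006: November 27, 2006.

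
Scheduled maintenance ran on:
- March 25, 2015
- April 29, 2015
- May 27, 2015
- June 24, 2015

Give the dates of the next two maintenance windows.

These are Wednesdays with 35, 28, 28-day gaps.
Each is the final Wednesday of its month — April 29, 2015 is past the 28th, so '4th Wednesday' doesn't fit.
July 2015 ends with Wednesday July 29, 2015.
August 2015 ends with Wednesday August 26, 2015.

July 29, 2015; August 26, 2015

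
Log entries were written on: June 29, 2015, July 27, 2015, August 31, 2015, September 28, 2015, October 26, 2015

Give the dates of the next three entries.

November 30, 2015; December 28, 2015; January 25, 2016

All Mondays; the gaps (28, 35, 28, 28) vary with month length.
This is the last Monday of each month.
Last Monday of November 2015: November 30, 2015.
Last Monday of December 2015: December 28, 2015.
Last Monday of January 2016: January 25, 2016.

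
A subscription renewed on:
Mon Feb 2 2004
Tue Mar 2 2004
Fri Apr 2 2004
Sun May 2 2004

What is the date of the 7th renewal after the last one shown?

Thu Dec 2 2004

Each date is the 2nd; the gaps (29, 31, 30) track the month lengths.
The rule is the 2nd of each month.
June 2004: Wed Jun 2 2004.
Next: July 2004 → Fri Jul 2 2004.
Next: August 2004 → Mon Aug 2 2004.
Next: September 2004 → Thu Sep 2 2004.
Next: October 2004 → Sat Oct 2 2004.
Next: November 2004 → Tue Nov 2 2004.
December 2004: Thu Dec 2 2004.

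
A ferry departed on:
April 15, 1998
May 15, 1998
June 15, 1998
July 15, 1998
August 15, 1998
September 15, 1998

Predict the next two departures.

Each date is the 15th; the gaps (30, 31, 30, 31, 31) track the month lengths.
The rule is the 15th of each month.
Next: October 1998 → October 15, 1998.
November 1998: November 15, 1998.

October 15, 1998; November 15, 1998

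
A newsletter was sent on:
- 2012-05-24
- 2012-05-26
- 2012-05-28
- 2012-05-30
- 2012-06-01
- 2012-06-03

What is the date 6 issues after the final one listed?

2012-06-15

Gaps between consecutive events: 2, 2, 2, 2, 2 days — a constant 2-day interval.
2012-06-03 + 2 days = 2012-06-05.
2012-06-05 + 2 days = 2012-06-07.
2012-06-07 + 2 days = 2012-06-09.
2012-06-09 + 2 days = 2012-06-11.
2012-06-11 + 2 days = 2012-06-13.
2012-06-13 + 2 days = 2012-06-15.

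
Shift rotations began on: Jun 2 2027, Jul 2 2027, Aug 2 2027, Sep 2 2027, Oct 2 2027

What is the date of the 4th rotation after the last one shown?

Feb 2 2028

The day-of-month is always 2 (30, 31, 31, 30 days between events).
So this recurs on the 2nd of each month.
Next: November 2027 → Nov 2 2027.
Next: December 2027 → Dec 2 2027.
Next: January 2028 → Jan 2 2028.
Next: February 2028 → Feb 2 2028.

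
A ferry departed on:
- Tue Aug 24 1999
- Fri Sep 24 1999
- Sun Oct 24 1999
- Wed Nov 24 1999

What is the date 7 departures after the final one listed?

Sat Jun 24 2000

Each date is the 24th; the gaps (31, 30, 31) track the month lengths.
The rule is the 24th of each month.
December 1999: Fri Dec 24 1999.
January 2000: Mon Jan 24 2000.
Next: February 2000 → Thu Feb 24 2000.
March 2000: Fri Mar 24 2000.
April 2000: Mon Apr 24 2000.
May 2000: Wed May 24 2000.
Next: June 2000 → Sat Jun 24 2000.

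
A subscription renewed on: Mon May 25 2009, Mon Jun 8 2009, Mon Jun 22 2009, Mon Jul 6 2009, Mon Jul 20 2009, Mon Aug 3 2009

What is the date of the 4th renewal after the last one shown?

Mon Sep 28 2009

Gaps between consecutive events: 14, 14, 14, 14, 14 days — a constant 14-day interval.
Mon Aug 3 2009 + 14 days = Mon Aug 17 2009.
Mon Aug 17 2009 + 14 days = Mon Aug 31 2009.
Mon Aug 31 2009 + 14 days = Mon Sep 14 2009.
Mon Sep 14 2009 + 14 days = Mon Sep 28 2009.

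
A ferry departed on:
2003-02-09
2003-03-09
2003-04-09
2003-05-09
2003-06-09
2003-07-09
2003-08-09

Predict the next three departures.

Gaps: 28, 31, 30, 31, 30, 31 days — not constant. Every event is on the 9th of the month.
Pattern: the 9th of each month.
September 2003: 2003-09-09.
October 2003: 2003-10-09.
Next: November 2003 → 2003-11-09.

2003-09-09, 2003-10-09, 2003-11-09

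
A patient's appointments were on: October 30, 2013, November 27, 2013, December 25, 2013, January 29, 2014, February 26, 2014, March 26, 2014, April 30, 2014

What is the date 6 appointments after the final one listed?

Every date is a Wednesday; gaps 28, 28, 35, 28, 28, 35 days.
Each is the last Wednesday of its month (at least one falls on the 29th or later, ruling out '4th Wednesday').
Last Wednesday of May 2014: May 28, 2014.
June 2014 ends with Wednesday June 25, 2014.
Last Wednesday of July 2014: July 30, 2014.
August 2014 ends with Wednesday August 27, 2014.
September 2014 ends with Wednesday September 24, 2014.
October 2014 ends with Wednesday October 29, 2014.

October 29, 2014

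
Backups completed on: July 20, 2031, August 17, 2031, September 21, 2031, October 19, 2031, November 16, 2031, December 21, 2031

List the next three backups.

January 18, 2032; February 15, 2032; March 21, 2032

All dates are Sundays, 28, 35, 28, 28, 35 days apart.
Specifically, the 3rd Sunday of each month.
3rd Sunday of January 2032: January 18, 2032.
February 2032 — 3rd Sunday is February 15, 2032.
March 2032 — 3rd Sunday is March 21, 2032.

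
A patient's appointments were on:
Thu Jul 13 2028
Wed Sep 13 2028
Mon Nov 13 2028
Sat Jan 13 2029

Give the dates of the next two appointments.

Tue Mar 13 2029, Sun May 13 2029

Gaps: 62, 61, 61 days — not constant. Every event is on the 13th of the month.
Pattern: the 13th of every 2 months.
March 2029: Tue Mar 13 2029.
Next: May 2029 → Sun May 13 2029.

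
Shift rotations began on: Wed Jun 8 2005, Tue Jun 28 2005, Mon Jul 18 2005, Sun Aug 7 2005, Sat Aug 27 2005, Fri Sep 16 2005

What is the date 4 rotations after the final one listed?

The spacing is 20, 20, 20, 20, 20 days — always 20 days.
Fri Sep 16 2005 + 20 days = Thu Oct 6 2005.
Thu Oct 6 2005 + 20 days = Wed Oct 26 2005.
Wed Oct 26 2005 + 20 days = Tue Nov 15 2005.
Tue Nov 15 2005 + 20 days = Mon Dec 5 2005.

Mon Dec 5 2005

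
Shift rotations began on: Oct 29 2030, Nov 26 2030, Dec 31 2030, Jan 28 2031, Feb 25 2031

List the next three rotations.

Mar 25 2031, Apr 29 2031, May 27 2031

These are Tuesdays with 28, 35, 28, 28-day gaps.
Each is the final Tuesday of its month — Oct 29 2030 is past the 28th, so '4th Tuesday' doesn't fit.
Last Tuesday of March 2031: Mar 25 2031.
Last Tuesday of April 2031: Apr 29 2031.
Last Tuesday of May 2031: May 27 2031.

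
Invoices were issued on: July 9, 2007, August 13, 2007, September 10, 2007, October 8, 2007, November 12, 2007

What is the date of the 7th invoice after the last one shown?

All dates are Mondays, 35, 28, 28, 35 days apart.
Specifically, the 2nd Monday of each month.
2nd Monday of December 2007: December 10, 2007.
January 2008 — 2nd Monday is January 14, 2008.
February 2008 — 2nd Monday is February 11, 2008.
March 2008 — 2nd Monday is March 10, 2008.
April 2008 — 2nd Monday is April 14, 2008.
2nd Monday of May 2008: May 12, 2008.
June 2008 — 2nd Monday is June 9, 2008.

June 9, 2008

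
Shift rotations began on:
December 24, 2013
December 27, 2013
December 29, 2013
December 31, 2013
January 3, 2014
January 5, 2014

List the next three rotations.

January 7, 2014; January 10, 2014; January 12, 2014

Every event lands on a Tuesday or Friday or Sunday (gaps cycle 3, 2, 2, 3, 2).
So the schedule is: every Tuesday, Friday and Sunday.
Next Tuesday: January 7, 2014.
The following Friday is January 10, 2014.
Next Sunday: January 12, 2014.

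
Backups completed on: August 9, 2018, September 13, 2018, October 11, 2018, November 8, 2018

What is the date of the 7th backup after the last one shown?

Gaps: 35, 28, 28 days — a mix of 28 and 35. Every date is a Thursday.
Each is the 2nd Thursday of its month.
December 2018 — 2nd Thursday is December 13, 2018.
2nd Thursday of January 2019: January 10, 2019.
2nd Thursday of February 2019: February 14, 2019.
March 2019 — 2nd Thursday is March 14, 2019.
2nd Thursday of April 2019: April 11, 2019.
2nd Thursday of May 2019: May 9, 2019.
2nd Thursday of June 2019: June 13, 2019.

June 13, 2019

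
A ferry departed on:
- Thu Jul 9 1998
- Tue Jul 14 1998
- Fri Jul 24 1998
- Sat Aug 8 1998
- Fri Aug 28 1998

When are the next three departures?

Tue Sep 22 1998, Thu Oct 22 1998, Thu Nov 26 1998

Intervals are 5, 10, 15, 20 days — an arithmetic progression with common difference 5.
Next gap: 25 days. Fri Aug 28 1998 + 25 days = Tue Sep 22 1998.
Next gap: 30 days. Tue Sep 22 1998 + 30 days = Thu Oct 22 1998.
Next gap: 35 days. Thu Oct 22 1998 + 35 days = Thu Nov 26 1998.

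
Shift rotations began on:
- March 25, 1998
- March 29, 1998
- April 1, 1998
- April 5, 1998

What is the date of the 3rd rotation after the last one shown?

The gap pattern 4, 3, 4 repeats every 2 events.
These are the Wednesdays and Sundays of each week.
Next Wednesday: April 8, 1998.
Next Sunday: April 12, 1998.
Next Wednesday: April 15, 1998.

April 15, 1998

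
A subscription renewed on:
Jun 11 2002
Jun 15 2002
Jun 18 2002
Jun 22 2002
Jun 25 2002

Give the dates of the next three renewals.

Every event lands on a Tuesday or Saturday (gaps cycle 4, 3, 4, 3).
So the schedule is: every Tuesday and Saturday.
Next Saturday: Jun 29 2002.
Next Tuesday: Jul 2 2002.
Next Saturday: Jul 6 2002.

Jun 29 2002, Jul 2 2002, Jul 6 2002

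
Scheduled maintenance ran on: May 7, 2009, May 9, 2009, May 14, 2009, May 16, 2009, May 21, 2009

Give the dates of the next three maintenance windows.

The gap pattern 2, 5, 2, 5 repeats every 2 events.
These are the Thursdays and Saturdays of each week.
The following Saturday is May 23, 2009.
The following Thursday is May 28, 2009.
The following Saturday is May 30, 2009.

May 23, 2009; May 28, 2009; May 30, 2009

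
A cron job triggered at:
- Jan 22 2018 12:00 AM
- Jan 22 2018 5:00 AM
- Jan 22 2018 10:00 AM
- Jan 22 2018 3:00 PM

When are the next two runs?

Gaps: 5, 5, 5 hours — each event is 5 hours after the previous one.
Jan 22 2018 3:00 PM + 5 h = Jan 22 2018 8:00 PM.
Jan 22 2018 8:00 PM + 5 h = Jan 23 2018 1:00 AM.

Jan 22 2018 8:00 PM, Jan 23 2018 1:00 AM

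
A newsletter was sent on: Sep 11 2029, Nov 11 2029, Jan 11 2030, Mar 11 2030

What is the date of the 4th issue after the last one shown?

Gaps: 61, 61, 59 days — not constant. Every event is on the 11th of the month.
Pattern: the 11th of every 2 months.
Next: May 2030 → May 11 2030.
Next: July 2030 → Jul 11 2030.
September 2030: Sep 11 2030.
November 2030: Nov 11 2030.

Nov 11 2030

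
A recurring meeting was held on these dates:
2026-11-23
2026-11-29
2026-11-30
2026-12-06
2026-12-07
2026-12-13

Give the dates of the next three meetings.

2026-12-14, 2026-12-20, 2026-12-21

Gaps: 6, 1, 6, 1, 6 days — not constant, but cyclic with period 2.
The events fall on every Monday and Sunday.
The following Monday is 2026-12-14.
The following Sunday is 2026-12-20.
The following Monday is 2026-12-21.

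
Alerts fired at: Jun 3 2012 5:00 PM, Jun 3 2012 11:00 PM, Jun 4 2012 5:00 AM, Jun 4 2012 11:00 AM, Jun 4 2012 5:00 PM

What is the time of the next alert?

The interval is a steady 6 hours (6, 6, 6, 6).
Jun 4 2012 5:00 PM + 6 h = Jun 4 2012 11:00 PM.

Jun 4 2012 11:00 PM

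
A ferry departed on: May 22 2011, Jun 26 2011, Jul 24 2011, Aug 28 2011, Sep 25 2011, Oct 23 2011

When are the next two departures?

All dates are Sundays, 35, 28, 35, 28, 28 days apart.
Specifically, the 4th Sunday of each month.
4th Sunday of November 2011: Nov 27 2011.
December 2011 — 4th Sunday is Dec 25 2011.

Nov 27 2011, Dec 25 2011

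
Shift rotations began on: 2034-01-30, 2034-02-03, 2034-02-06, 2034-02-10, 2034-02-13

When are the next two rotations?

The gap pattern 4, 3, 4, 3 repeats every 2 events.
These are the Mondays and Fridays of each week.
Next Friday: 2034-02-17.
Next Monday: 2034-02-20.

2034-02-17, 2034-02-20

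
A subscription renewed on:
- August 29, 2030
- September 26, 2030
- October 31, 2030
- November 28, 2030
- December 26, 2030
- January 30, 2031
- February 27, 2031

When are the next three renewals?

Every date is a Thursday; gaps 28, 35, 28, 28, 35, 28 days.
Each is the last Thursday of its month (at least one falls on the 29th or later, ruling out '4th Thursday').
Last Thursday of March 2031: March 27, 2031.
April 2031 ends with Thursday April 24, 2031.
Last Thursday of May 2031: May 29, 2031.

March 27, 2031; April 24, 2031; May 29, 2031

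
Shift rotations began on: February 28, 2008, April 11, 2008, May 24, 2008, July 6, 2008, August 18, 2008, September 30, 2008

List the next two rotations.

The spacing is 43, 43, 43, 43, 43 days — always 43 days.
September 30, 2008 + 43 days = November 12, 2008.
November 12, 2008 + 43 days = December 25, 2008.

November 12, 2008; December 25, 2008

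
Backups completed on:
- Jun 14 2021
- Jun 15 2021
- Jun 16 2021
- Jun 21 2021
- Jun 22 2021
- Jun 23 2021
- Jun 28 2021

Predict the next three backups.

Jun 29 2021, Jun 30 2021, Jul 5 2021

The gap pattern 1, 1, 5, 1, 1, 5 repeats every 3 events.
These are the Mondays, Tuesdays and Wednesdays of each week.
Next Tuesday: Jun 29 2021.
Next Wednesday: Jun 30 2021.
Next Monday: Jul 5 2021.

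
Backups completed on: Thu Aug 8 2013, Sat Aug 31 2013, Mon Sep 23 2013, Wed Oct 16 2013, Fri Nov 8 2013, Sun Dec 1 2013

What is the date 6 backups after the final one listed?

Every event comes 23 days after the last (23, 23, 23, 23, 23).
Sun Dec 1 2013 + 23 days = Tue Dec 24 2013.
Tue Dec 24 2013 + 23 days = Thu Jan 16 2014.
Thu Jan 16 2014 + 23 days = Sat Feb 8 2014.
Sat Feb 8 2014 + 23 days = Mon Mar 3 2014.
Mon Mar 3 2014 + 23 days = Wed Mar 26 2014.
Wed Mar 26 2014 + 23 days = Fri Apr 18 2014.

Fri Apr 18 2014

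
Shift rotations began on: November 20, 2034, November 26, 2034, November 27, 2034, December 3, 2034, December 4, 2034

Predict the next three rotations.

December 10, 2034; December 11, 2034; December 17, 2034

The gap pattern 6, 1, 6, 1 repeats every 2 events.
These are the Mondays and Sundays of each week.
Next Sunday: December 10, 2034.
Next Monday: December 11, 2034.
The following Sunday is December 17, 2034.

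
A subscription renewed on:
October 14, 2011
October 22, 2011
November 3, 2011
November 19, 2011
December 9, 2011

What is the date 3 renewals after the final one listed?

Gaps: 8, 12, 16, 20 days — each gap is 4 larger than the previous one.
Next gap: 24 days. December 9, 2011 + 24 days = January 2, 2012.
Next gap: 28 days. January 2, 2012 + 28 days = January 30, 2012.
Next gap: 32 days. January 30, 2012 + 32 days = March 2, 2012.

March 2, 2012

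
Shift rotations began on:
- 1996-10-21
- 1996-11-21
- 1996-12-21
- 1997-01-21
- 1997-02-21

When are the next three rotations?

Gaps: 31, 30, 31, 31 days — not constant. Every event is on the 21st of the month.
Pattern: the 21st of each month.
March 1997: 1997-03-21.
Next: April 1997 → 1997-04-21.
Next: May 1997 → 1997-05-21.

1997-03-21, 1997-04-21, 1997-05-21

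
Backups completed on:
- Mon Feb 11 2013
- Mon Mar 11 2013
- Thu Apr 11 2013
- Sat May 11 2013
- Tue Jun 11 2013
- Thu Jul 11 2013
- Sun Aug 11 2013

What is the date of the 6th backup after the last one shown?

Each date is the 11th; the gaps (28, 31, 30, 31, 30, 31) track the month lengths.
The rule is the 11th of each month.
September 2013: Wed Sep 11 2013.
October 2013: Fri Oct 11 2013.
Next: November 2013 → Mon Nov 11 2013.
December 2013: Wed Dec 11 2013.
January 2014: Sat Jan 11 2014.
February 2014: Tue Feb 11 2014.

Tue Feb 11 2014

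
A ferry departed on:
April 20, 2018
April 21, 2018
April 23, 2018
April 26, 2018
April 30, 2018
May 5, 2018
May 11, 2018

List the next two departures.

Intervals are 1, 2, 3, 4, 5, 6 days — an arithmetic progression with common difference 1.
Next gap: 7 days. May 11, 2018 + 7 days = May 18, 2018.
Next gap: 8 days. May 18, 2018 + 8 days = May 26, 2018.

May 18, 2018; May 26, 2018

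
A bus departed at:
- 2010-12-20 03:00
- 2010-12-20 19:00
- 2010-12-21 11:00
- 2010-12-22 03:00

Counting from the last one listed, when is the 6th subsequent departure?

Spacing: 16, 16, 16 h — constant 16 h.
2010-12-22 03:00 + 16 h = 2010-12-22 19:00.
2010-12-22 19:00 + 16 h = 2010-12-23 11:00.
2010-12-23 11:00 + 16 h = 2010-12-24 03:00.
2010-12-24 03:00 + 16 h = 2010-12-24 19:00.
2010-12-24 19:00 + 16 h = 2010-12-25 11:00.
2010-12-25 11:00 + 16 h = 2010-12-26 03:00.

2010-12-26 03:00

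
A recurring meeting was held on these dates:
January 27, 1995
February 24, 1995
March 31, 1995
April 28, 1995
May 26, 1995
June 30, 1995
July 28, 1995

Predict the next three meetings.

Every date is a Friday; gaps 28, 35, 28, 28, 35, 28 days.
Each is the last Friday of its month (at least one falls on the 29th or later, ruling out '4th Friday').
Last Friday of August 1995: August 25, 1995.
Last Friday of September 1995: September 29, 1995.
October 1995 ends with Friday October 27, 1995.

August 25, 1995; September 29, 1995; October 27, 1995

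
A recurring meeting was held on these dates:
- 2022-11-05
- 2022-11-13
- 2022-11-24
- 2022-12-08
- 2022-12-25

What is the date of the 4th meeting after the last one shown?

Gaps: 8, 11, 14, 17 days — each gap is 3 larger than the previous one.
Next gap: 20 days. 2022-12-25 + 20 days = 2023-01-14.
Next gap: 23 days. 2023-01-14 + 23 days = 2023-02-06.
Next gap: 26 days. 2023-02-06 + 26 days = 2023-03-04.
Next gap: 29 days. 2023-03-04 + 29 days = 2023-04-02.

2023-04-02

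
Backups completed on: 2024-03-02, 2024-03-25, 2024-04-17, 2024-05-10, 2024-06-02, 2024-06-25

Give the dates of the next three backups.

Gaps between consecutive events: 23, 23, 23, 23, 23 days — a constant 23-day interval.
2024-06-25 + 23 days = 2024-07-18.
2024-07-18 + 23 days = 2024-08-10.
2024-08-10 + 23 days = 2024-09-02.

2024-07-18, 2024-08-10, 2024-09-02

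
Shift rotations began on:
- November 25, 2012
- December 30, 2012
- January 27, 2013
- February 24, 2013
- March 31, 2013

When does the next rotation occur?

These are Sundays with 35, 28, 28, 35-day gaps.
Each is the final Sunday of its month — December 30, 2012 is past the 28th, so '4th Sunday' doesn't fit.
April 2013 ends with Sunday April 28, 2013.

April 28, 2013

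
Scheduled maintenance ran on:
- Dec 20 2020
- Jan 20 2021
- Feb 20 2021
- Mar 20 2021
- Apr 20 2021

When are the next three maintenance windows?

Gaps: 31, 31, 28, 31 days — not constant. Every event is on the 20th of the month.
Pattern: the 20th of each month.
May 2021: May 20 2021.
June 2021: Jun 20 2021.
Next: July 2021 → Jul 20 2021.

May 20 2021, Jun 20 2021, Jul 20 2021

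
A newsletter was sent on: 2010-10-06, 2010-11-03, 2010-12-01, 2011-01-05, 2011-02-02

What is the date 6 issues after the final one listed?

2011-08-03

Gaps: 28, 28, 35, 28 days — a mix of 28 and 35. Every date is a Wednesday.
Each is the 1st Wednesday of its month.
1st Wednesday of March 2011: 2011-03-02.
1st Wednesday of April 2011: 2011-04-06.
May 2011 — 1st Wednesday is 2011-05-04.
1st Wednesday of June 2011: 2011-06-01.
1st Wednesday of July 2011: 2011-07-06.
August 2011 — 1st Wednesday is 2011-08-03.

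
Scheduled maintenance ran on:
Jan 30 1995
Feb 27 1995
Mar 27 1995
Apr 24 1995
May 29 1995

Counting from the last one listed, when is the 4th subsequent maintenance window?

Sep 25 1995

All Mondays; the gaps (28, 28, 28, 35) vary with month length.
This is the last Monday of each month.
Last Monday of June 1995: Jun 26 1995.
Last Monday of July 1995: Jul 31 1995.
Last Monday of August 1995: Aug 28 1995.
Last Monday of September 1995: Sep 25 1995.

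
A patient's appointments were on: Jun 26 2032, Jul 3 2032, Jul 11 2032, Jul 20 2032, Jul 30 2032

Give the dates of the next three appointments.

The spacing grows by 1 each time: 7, 8, 9, 10 days.
Next gap: 11 days. Jul 30 2032 + 11 days = Aug 10 2032.
Next gap: 12 days. Aug 10 2032 + 12 days = Aug 22 2032.
Next gap: 13 days. Aug 22 2032 + 13 days = Sep 4 2032.

Aug 10 2032, Aug 22 2032, Sep 4 2032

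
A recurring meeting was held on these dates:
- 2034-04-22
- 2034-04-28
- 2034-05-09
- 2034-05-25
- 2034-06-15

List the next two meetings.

2034-07-11, 2034-08-11

The spacing grows by 5 each time: 6, 11, 16, 21 days.
Next gap: 26 days. 2034-06-15 + 26 days = 2034-07-11.
Next gap: 31 days. 2034-07-11 + 31 days = 2034-08-11.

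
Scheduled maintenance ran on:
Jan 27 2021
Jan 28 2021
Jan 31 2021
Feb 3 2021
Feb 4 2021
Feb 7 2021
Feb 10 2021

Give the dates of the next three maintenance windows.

Feb 11 2021, Feb 14 2021, Feb 17 2021

Every event lands on a Wednesday or Thursday or Sunday (gaps cycle 1, 3, 3, 1, 3, 3).
So the schedule is: every Wednesday, Thursday and Sunday.
The following Thursday is Feb 11 2021.
Next Sunday: Feb 14 2021.
Next Wednesday: Feb 17 2021.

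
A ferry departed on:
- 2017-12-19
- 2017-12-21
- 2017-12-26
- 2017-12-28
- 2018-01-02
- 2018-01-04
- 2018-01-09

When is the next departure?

The gap pattern 2, 5, 2, 5, 2, 5 repeats every 2 events.
These are the Tuesdays and Thursdays of each week.
The following Thursday is 2018-01-11.

2018-01-11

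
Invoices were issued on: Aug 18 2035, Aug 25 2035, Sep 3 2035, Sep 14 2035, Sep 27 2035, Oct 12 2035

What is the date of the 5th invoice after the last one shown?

Intervals are 7, 9, 11, 13, 15 days — an arithmetic progression with common difference 2.
Next gap: 17 days. Oct 12 2035 + 17 days = Oct 29 2035.
Next gap: 19 days. Oct 29 2035 + 19 days = Nov 17 2035.
Next gap: 21 days. Nov 17 2035 + 21 days = Dec 8 2035.
Next gap: 23 days. Dec 8 2035 + 23 days = Dec 31 2035.
Next gap: 25 days. Dec 31 2035 + 25 days = Jan 25 2036.

Jan 25 2036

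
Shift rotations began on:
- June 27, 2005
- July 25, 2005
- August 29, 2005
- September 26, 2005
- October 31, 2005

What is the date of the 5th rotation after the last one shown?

March 27, 2006

These are Mondays with 28, 35, 28, 35-day gaps.
Each is the final Monday of its month — August 29, 2005 is past the 28th, so '4th Monday' doesn't fit.
November 2005 ends with Monday November 28, 2005.
Last Monday of December 2005: December 26, 2005.
Last Monday of January 2006: January 30, 2006.
February 2006 ends with Monday February 27, 2006.
Last Monday of March 2006: March 27, 2006.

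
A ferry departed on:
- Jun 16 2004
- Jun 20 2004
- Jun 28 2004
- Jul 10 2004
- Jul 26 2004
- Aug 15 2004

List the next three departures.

Gaps: 4, 8, 12, 16, 20 days — each gap is 4 larger than the previous one.
Next gap: 24 days. Aug 15 2004 + 24 days = Sep 8 2004.
Next gap: 28 days. Sep 8 2004 + 28 days = Oct 6 2004.
Next gap: 32 days. Oct 6 2004 + 32 days = Nov 7 2004.

Sep 8 2004, Oct 6 2004, Nov 7 2004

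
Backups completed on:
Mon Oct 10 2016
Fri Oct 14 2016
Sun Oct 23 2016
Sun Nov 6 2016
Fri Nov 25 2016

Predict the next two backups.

Mon Dec 19 2016, Tue Jan 17 2017

The spacing grows by 5 each time: 4, 9, 14, 19 days.
Next gap: 24 days. Fri Nov 25 2016 + 24 days = Mon Dec 19 2016.
Next gap: 29 days. Mon Dec 19 2016 + 29 days = Tue Jan 17 2017.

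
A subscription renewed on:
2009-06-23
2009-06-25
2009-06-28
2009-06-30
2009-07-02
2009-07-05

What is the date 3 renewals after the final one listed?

Every event lands on a Tuesday or Thursday or Sunday (gaps cycle 2, 3, 2, 2, 3).
So the schedule is: every Tuesday, Thursday and Sunday.
The following Tuesday is 2009-07-07.
Next Thursday: 2009-07-09.
The following Sunday is 2009-07-12.

2009-07-12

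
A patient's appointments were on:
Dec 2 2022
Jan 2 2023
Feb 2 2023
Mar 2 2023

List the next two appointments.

Gaps: 31, 31, 28 days — not constant. Every event is on the 2nd of the month.
Pattern: the 2nd of each month.
Next: April 2023 → Apr 2 2023.
May 2023: May 2 2023.

Apr 2 2023, May 2 2023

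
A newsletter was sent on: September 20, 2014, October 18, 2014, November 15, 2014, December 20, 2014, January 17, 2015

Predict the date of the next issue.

All dates are Saturdays, 28, 28, 35, 28 days apart.
Specifically, the 3rd Saturday of each month.
February 2015 — 3rd Saturday is February 21, 2015.

February 21, 2015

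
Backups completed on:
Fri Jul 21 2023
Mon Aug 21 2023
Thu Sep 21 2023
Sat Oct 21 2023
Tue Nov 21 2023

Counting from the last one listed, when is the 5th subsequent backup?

Sun Apr 21 2024

Each date is the 21st; the gaps (31, 31, 30, 31) track the month lengths.
The rule is the 21st of each month.
Next: December 2023 → Thu Dec 21 2023.
January 2024: Sun Jan 21 2024.
Next: February 2024 → Wed Feb 21 2024.
March 2024: Thu Mar 21 2024.
April 2024: Sun Apr 21 2024.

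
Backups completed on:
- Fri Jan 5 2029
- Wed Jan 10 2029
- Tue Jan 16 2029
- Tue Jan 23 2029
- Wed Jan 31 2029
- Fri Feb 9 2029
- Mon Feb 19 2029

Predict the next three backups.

Fri Mar 2 2029, Wed Mar 14 2029, Tue Mar 27 2029

Gaps: 5, 6, 7, 8, 9, 10 days — each gap is 1 larger than the previous one.
Next gap: 11 days. Mon Feb 19 2029 + 11 days = Fri Mar 2 2029.
Next gap: 12 days. Fri Mar 2 2029 + 12 days = Wed Mar 14 2029.
Next gap: 13 days. Wed Mar 14 2029 + 13 days = Tue Mar 27 2029.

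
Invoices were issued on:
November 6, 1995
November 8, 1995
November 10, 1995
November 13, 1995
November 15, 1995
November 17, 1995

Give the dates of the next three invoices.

Gaps: 2, 2, 3, 2, 2 days — not constant, but cyclic with period 3.
The events fall on every Monday, Wednesday and Friday.
Next Monday: November 20, 1995.
The following Wednesday is November 22, 1995.
The following Friday is November 24, 1995.

November 20, 1995; November 22, 1995; November 24, 1995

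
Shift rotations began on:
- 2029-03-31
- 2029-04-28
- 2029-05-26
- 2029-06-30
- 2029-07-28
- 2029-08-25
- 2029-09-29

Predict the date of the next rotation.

2029-10-27

These are Saturdays with 28, 28, 35, 28, 28, 35-day gaps.
Each is the final Saturday of its month — 2029-03-31 is past the 28th, so '4th Saturday' doesn't fit.
October 2029 ends with Saturday 2029-10-27.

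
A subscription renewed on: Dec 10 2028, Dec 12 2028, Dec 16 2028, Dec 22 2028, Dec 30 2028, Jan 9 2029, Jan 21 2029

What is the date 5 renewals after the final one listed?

Apr 21 2029

Intervals are 2, 4, 6, 8, 10, 12 days — an arithmetic progression with common difference 2.
Next gap: 14 days. Jan 21 2029 + 14 days = Feb 4 2029.
Next gap: 16 days. Feb 4 2029 + 16 days = Feb 20 2029.
Next gap: 18 days. Feb 20 2029 + 18 days = Mar 10 2029.
Next gap: 20 days. Mar 10 2029 + 20 days = Mar 30 2029.
Next gap: 22 days. Mar 30 2029 + 22 days = Apr 21 2029.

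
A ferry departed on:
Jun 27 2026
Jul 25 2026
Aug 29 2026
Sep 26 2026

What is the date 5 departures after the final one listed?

Feb 27 2027

Every date is a Saturday; gaps 28, 35, 28 days.
Each is the last Saturday of its month (at least one falls on the 29th or later, ruling out '4th Saturday').
October 2026 ends with Saturday Oct 31 2026.
November 2026 ends with Saturday Nov 28 2026.
December 2026 ends with Saturday Dec 26 2026.
January 2027 ends with Saturday Jan 30 2027.
Last Saturday of February 2027: Feb 27 2027.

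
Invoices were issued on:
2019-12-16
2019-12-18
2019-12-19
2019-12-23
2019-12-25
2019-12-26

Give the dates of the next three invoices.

Every event lands on a Monday or Wednesday or Thursday (gaps cycle 2, 1, 4, 2, 1).
So the schedule is: every Monday, Wednesday and Thursday.
The following Monday is 2019-12-30.
The following Wednesday is 2020-01-01.
Next Thursday: 2020-01-02.

2019-12-30, 2020-01-01, 2020-01-02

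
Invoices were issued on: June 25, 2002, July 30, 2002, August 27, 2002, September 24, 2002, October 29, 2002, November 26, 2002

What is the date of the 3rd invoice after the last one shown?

These are Tuesdays with 35, 28, 28, 35, 28-day gaps.
Each is the final Tuesday of its month — July 30, 2002 is past the 28th, so '4th Tuesday' doesn't fit.
Last Tuesday of December 2002: December 31, 2002.
January 2003 ends with Tuesday January 28, 2003.
Last Tuesday of February 2003: February 25, 2003.

February 25, 2003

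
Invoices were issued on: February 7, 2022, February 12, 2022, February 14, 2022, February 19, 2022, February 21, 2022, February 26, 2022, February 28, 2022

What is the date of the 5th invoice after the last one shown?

Gaps: 5, 2, 5, 2, 5, 2 days — not constant, but cyclic with period 2.
The events fall on every Monday and Saturday.
The following Saturday is March 5, 2022.
Next Monday: March 7, 2022.
The following Saturday is March 12, 2022.
Next Monday: March 14, 2022.
Next Saturday: March 19, 2022.

March 19, 2022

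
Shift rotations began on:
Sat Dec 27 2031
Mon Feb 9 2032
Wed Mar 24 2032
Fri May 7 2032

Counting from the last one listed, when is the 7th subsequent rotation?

The spacing is 44, 44, 44 days — always 44 days.
Fri May 7 2032 + 44 days = Sun Jun 20 2032.
Sun Jun 20 2032 + 44 days = Tue Aug 3 2032.
Tue Aug 3 2032 + 44 days = Thu Sep 16 2032.
Thu Sep 16 2032 + 44 days = Sat Oct 30 2032.
Sat Oct 30 2032 + 44 days = Mon Dec 13 2032.
Mon Dec 13 2032 + 44 days = Wed Jan 26 2033.
Wed Jan 26 2033 + 44 days = Fri Mar 11 2033.

Fri Mar 11 2033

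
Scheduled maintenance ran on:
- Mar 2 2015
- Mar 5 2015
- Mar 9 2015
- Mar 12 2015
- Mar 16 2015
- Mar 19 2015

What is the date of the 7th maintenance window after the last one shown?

Every event lands on a Monday or Thursday (gaps cycle 3, 4, 3, 4, 3).
So the schedule is: every Monday and Thursday.
Next Monday: Mar 23 2015.
The following Thursday is Mar 26 2015.
The following Monday is Mar 30 2015.
The following Thursday is Apr 2 2015.
The following Monday is Apr 6 2015.
Next Thursday: Apr 9 2015.
Next Monday: Apr 13 2015.

Apr 13 2015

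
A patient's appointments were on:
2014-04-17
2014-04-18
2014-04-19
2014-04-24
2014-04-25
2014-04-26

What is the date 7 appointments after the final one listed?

The gap pattern 1, 1, 5, 1, 1 repeats every 3 events.
These are the Thursdays, Fridays and Saturdays of each week.
Next Thursday: 2014-05-01.
Next Friday: 2014-05-02.
Next Saturday: 2014-05-03.
Next Thursday: 2014-05-08.
The following Friday is 2014-05-09.
Next Saturday: 2014-05-10.
The following Thursday is 2014-05-15.

2014-05-15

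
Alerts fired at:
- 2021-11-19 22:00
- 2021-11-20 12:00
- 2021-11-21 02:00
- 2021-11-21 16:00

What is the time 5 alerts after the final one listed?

2021-11-24 14:00

The interval is a steady 14 hours (14, 14, 14).
2021-11-21 16:00 + 14 h = 2021-11-22 06:00.
2021-11-22 06:00 + 14 h = 2021-11-22 20:00.
2021-11-22 20:00 + 14 h = 2021-11-23 10:00.
2021-11-23 10:00 + 14 h = 2021-11-24 00:00.
2021-11-24 00:00 + 14 h = 2021-11-24 14:00.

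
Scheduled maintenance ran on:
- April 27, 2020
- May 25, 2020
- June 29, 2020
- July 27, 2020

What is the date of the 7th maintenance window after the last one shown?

February 22, 2021

All Mondays; the gaps (28, 35, 28) vary with month length.
This is the last Monday of each month.
Last Monday of August 2020: August 31, 2020.
Last Monday of September 2020: September 28, 2020.
Last Monday of October 2020: October 26, 2020.
November 2020 ends with Monday November 30, 2020.
Last Monday of December 2020: December 28, 2020.
January 2021 ends with Monday January 25, 2021.
Last Monday of February 2021: February 22, 2021.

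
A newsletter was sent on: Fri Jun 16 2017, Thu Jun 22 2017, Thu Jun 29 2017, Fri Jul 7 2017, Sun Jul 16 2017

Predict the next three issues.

Gaps: 6, 7, 8, 9 days — each gap is 1 larger than the previous one.
Next gap: 10 days. Sun Jul 16 2017 + 10 days = Wed Jul 26 2017.
Next gap: 11 days. Wed Jul 26 2017 + 11 days = Sun Aug 6 2017.
Next gap: 12 days. Sun Aug 6 2017 + 12 days = Fri Aug 18 2017.

Wed Jul 26 2017, Sun Aug 6 2017, Fri Aug 18 2017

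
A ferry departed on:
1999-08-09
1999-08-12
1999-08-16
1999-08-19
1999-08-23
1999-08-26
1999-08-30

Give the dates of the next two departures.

1999-09-02, 1999-09-06

The gap pattern 3, 4, 3, 4, 3, 4 repeats every 2 events.
These are the Mondays and Thursdays of each week.
The following Thursday is 1999-09-02.
Next Monday: 1999-09-06.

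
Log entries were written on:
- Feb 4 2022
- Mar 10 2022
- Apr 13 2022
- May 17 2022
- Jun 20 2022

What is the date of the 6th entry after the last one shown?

Every event comes 34 days after the last (34, 34, 34, 34).
Jun 20 2022 + 34 days = Jul 24 2022.
Jul 24 2022 + 34 days = Aug 27 2022.
Aug 27 2022 + 34 days = Sep 30 2022.
Sep 30 2022 + 34 days = Nov 3 2022.
Nov 3 2022 + 34 days = Dec 7 2022.
Dec 7 2022 + 34 days = Jan 10 2023.

Jan 10 2023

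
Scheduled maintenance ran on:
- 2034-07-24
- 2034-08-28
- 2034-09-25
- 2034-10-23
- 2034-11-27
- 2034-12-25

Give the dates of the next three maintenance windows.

Gaps: 35, 28, 28, 35, 28 days — a mix of 28 and 35. Every date is a Monday.
Each is the 4th Monday of its month.
January 2035 — 4th Monday is 2035-01-22.
February 2035 — 4th Monday is 2035-02-26.
4th Monday of March 2035: 2035-03-26.

2035-01-22, 2035-02-26, 2035-03-26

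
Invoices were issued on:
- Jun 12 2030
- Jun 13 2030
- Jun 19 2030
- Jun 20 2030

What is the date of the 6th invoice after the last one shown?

Jul 11 2030

Gaps: 1, 6, 1 days — not constant, but cyclic with period 2.
The events fall on every Wednesday and Thursday.
The following Wednesday is Jun 26 2030.
The following Thursday is Jun 27 2030.
The following Wednesday is Jul 3 2030.
The following Thursday is Jul 4 2030.
The following Wednesday is Jul 10 2030.
The following Thursday is Jul 11 2030.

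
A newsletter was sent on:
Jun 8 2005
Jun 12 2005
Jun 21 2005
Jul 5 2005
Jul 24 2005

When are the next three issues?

Gaps: 4, 9, 14, 19 days — each gap is 5 larger than the previous one.
Next gap: 24 days. Jul 24 2005 + 24 days = Aug 17 2005.
Next gap: 29 days. Aug 17 2005 + 29 days = Sep 15 2005.
Next gap: 34 days. Sep 15 2005 + 34 days = Oct 19 2005.

Aug 17 2005, Sep 15 2005, Oct 19 2005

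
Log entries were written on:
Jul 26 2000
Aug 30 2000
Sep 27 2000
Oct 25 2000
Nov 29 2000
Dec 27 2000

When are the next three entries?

Every date is a Wednesday; gaps 35, 28, 28, 35, 28 days.
Each is the last Wednesday of its month (at least one falls on the 29th or later, ruling out '4th Wednesday').
January 2001 ends with Wednesday Jan 31 2001.
February 2001 ends with Wednesday Feb 28 2001.
March 2001 ends with Wednesday Mar 28 2001.

Jan 31 2001, Feb 28 2001, Mar 28 2001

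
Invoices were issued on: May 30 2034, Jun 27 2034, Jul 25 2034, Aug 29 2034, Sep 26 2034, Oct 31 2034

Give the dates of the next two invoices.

Every date is a Tuesday; gaps 28, 28, 35, 28, 35 days.
Each is the last Tuesday of its month (at least one falls on the 29th or later, ruling out '4th Tuesday').
Last Tuesday of November 2034: Nov 28 2034.
Last Tuesday of December 2034: Dec 26 2034.

Nov 28 2034, Dec 26 2034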